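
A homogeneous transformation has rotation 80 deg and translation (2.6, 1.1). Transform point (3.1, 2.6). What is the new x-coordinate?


x' = cos(theta)*px - sin(theta)*py + tx
= 0.1736*3.1 - 0.9848*2.6 + 2.6
= 0.5778


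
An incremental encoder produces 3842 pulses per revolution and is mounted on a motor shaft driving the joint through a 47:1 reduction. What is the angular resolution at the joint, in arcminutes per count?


counts per rev = 3842
effective counts at joint = 3842 * 47 = 180574
resolution = 360*60 / 180574
= 0.1196 arcmin/count


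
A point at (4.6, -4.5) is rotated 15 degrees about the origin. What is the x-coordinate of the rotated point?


x' = x*cos(theta) - y*sin(theta)
cos(15 deg) = 0.9659, sin(15 deg) = 0.2588
x' = 4.6 * 0.9659 - -4.5 * 0.2588
= 4.4433 - -1.1647
= 5.6079


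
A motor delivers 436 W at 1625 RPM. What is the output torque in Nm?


omega = 1625 * 2*pi/60 = 170.1696 rad/s
tau = P / omega = 436 / 170.1696
= 2.5621 Nm


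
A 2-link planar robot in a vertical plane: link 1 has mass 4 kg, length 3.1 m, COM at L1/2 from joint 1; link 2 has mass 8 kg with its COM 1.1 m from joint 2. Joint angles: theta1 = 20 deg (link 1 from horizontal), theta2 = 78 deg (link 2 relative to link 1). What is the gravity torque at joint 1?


Horizontal distance from joint 1 to link-1 COM:
  x_c1 = (L1/2)*cos(t1) = 1.55 * 0.9397 = 1.4565 m
Horizontal distance from joint 1 to link-2 COM:
  x_c2 = L1*cos(t1) + Lc2*cos(t1+t2)
       = 3.1*0.9397 + 1.1*-0.1392 = 2.76 m
tau1 = m1*g*x_c1 + m2*g*x_c2
     = 4*9.81*1.4565 + 8*9.81*2.76
     = 57.154 + 216.6014
     = 273.7554 Nm


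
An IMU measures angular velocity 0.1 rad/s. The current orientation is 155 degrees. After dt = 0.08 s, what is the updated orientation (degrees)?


delta_theta = w * dt = 0.1 * 0.08 = 0.008 rad
= 0.4584 deg
theta_new = 155 + 0.4584 = 155.4584 deg


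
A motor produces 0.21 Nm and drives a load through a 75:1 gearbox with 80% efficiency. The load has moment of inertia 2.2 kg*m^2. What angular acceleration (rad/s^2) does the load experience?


tau_out = tau_motor * N * eta
= 0.21 * 75 * 0.8 = 12.6 Nm
alpha = tau_out / I = 12.6 / 2.2
= 5.7273 rad/s^2


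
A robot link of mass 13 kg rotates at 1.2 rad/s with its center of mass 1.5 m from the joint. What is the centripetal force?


F = m * omega^2 * r
= 13 * 1.2^2 * 1.5
= 13 * 1.44 * 1.5
= 28.08 N


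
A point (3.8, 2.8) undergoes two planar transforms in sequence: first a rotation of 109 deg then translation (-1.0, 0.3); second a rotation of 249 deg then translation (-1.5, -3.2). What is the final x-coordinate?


After transform 1:
x1 = cos(109)*3.8 - sin(109)*2.8 + -1.0 = -4.8846
y1 = sin(109)*3.8 + cos(109)*2.8 + 0.3 = 2.9814
After transform 2:
x2 = cos(249)*-4.8846 - sin(249)*2.9814 + -1.5
= 3.0338


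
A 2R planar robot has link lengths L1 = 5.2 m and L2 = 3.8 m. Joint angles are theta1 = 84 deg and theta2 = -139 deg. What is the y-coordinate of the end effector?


Convert angles to radians: theta1 = 1.4661, theta2 = -2.426
y = L1*sin(theta1) + L2*sin(theta1+theta2)
y = 5.1715 + -3.1128
y = 2.0587


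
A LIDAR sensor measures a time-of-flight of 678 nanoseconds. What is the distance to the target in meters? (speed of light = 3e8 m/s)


tof = 678 ns = 6.78e-07 s
dist = c * tof / 2
= 3e8 * 6.78e-07 / 2
= 101.7 m


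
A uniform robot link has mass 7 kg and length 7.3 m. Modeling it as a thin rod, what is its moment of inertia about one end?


I = (1/3) * m * L^2
= (1/3) * 7 * 7.3^2
= 0.333333 * 7 * 53.29
= 124.3433 kg*m^2


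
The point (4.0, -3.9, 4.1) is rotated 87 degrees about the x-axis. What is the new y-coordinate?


Rotation about x-axis: y' = y*cos(theta) - z*sin(theta)
= -3.9 * 0.0523 - 4.1 * 0.9986
= -4.2985


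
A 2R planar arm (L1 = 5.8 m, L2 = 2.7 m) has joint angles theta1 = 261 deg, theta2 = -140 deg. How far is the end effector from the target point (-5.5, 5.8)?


End effector via forward kinematics:
x = L1*cos(t1) + L2*cos(t1+t2) = -2.2979
y = L1*sin(t1) + L2*sin(t1+t2) = -3.4142
Distance to target:
d = sqrt((-5.5 - -2.2979)^2 + (5.8 - -3.4142)^2)
= sqrt(10.2533 + 84.9022)
= 9.7548 m


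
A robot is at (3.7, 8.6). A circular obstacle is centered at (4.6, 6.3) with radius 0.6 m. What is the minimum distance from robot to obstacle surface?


center_dist = sqrt((3.7-4.6)^2 + (8.6-6.3)^2)
= sqrt(0.81 + 5.29)
= 2.4698
min_dist = center_dist - radius = 2.4698 - 0.6 = 1.8698 m


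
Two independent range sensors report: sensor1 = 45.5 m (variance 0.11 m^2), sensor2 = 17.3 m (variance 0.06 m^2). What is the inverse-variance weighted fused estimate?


w1 = (1/var1) / (1/var1 + 1/var2)
   = 9.0909 / (9.0909 + 16.6667) = 0.3529
w2 = 1 - w1 = 0.6471
fused = w1*s1 + w2*s2 = 16.0588 + 11.1941
= 27.2529 m


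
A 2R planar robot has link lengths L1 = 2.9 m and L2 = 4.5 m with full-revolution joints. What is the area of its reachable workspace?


r_max = L1 + L2 = 7.4 m
r_min = |L1 - L2| = 1.6 m
Area = pi*(r_max^2 - r_min^2)
= pi*(54.76 - 2.56)
= pi * 52.2
= 163.9911 m^2


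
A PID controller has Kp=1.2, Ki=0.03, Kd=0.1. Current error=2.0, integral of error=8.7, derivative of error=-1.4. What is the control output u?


u = Kp*e + Ki*int(e) + Kd*de/dt
= 1.2*2.0 + 0.03*8.7 + 0.1*(-1.4)
= 2.4 + 0.261 + -0.14
= 2.521


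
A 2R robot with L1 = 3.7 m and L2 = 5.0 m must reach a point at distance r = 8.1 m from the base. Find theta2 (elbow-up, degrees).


cos(theta2) = (r^2 - L1^2 - L2^2) / (2*L1*L2)
cos(theta2) = (65.61 - 13.69 - 25.0) / 37.0
cos(theta2) = 0.727568
theta2 = 43.3171 degrees


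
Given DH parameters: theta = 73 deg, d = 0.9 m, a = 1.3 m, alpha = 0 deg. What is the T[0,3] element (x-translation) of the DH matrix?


T[0,3] = a * cos(theta)
= 1.3 * cos(73 deg)
= 1.3 * 0.2924
= 0.3801


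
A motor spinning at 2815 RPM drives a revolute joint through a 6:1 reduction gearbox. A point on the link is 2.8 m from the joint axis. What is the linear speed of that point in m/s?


omega_motor = 2815 * 2*pi/60 = 294.7861 rad/s
omega_joint = omega_motor / 6 = 49.131 rad/s
v = omega_joint * r = 49.131 * 2.8
= 137.5669 m/s


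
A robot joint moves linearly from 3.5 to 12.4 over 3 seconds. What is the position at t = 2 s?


s = t/T = 2/3 = 0.6667
p(t) = p0 + (pf-p0)*s
= 3.5 + (12.4 - 3.5) * 0.6667
= 9.4333


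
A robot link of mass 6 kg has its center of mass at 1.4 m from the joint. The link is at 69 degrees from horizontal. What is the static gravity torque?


tau = m*g*L*cos(angle)
= 6 * 9.81 * 1.4 * cos(69 deg)
= 6 * 9.81 * 1.4 * 0.3584
= 29.531 Nm


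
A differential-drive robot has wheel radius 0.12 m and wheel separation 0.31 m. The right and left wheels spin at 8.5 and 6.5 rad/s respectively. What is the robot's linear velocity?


vR = r*wR = 0.12*8.5 = 1.02 m/s
vL = r*wL = 0.12*6.5 = 0.78 m/s
v = (vR+vL)/2 = 0.9 m/s
omega = (vR-vL)/L = 0.7742 rad/s
linear velocity = 0.9 m/s


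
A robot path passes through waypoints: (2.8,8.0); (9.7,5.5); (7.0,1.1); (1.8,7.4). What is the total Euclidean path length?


Segment lengths:
  seg1 = sqrt((6.9)^2 + (-2.5)^2) = 7.3389
  seg2 = sqrt((-2.7)^2 + (-4.4)^2) = 5.1624
  seg3 = sqrt((-5.2)^2 + (6.3)^2) = 8.1688
Total = 20.6701


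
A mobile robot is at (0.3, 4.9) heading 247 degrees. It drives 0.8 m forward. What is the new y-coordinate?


y_new = y0 + d*sin(theta)
= 4.9 + 0.8*sin(247)
= 4.9 + -0.7364
= 4.1636


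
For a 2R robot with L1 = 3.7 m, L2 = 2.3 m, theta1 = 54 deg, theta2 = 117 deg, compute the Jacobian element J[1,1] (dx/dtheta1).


J[1,1] = -L1*sin(t1) - L2*sin(t1+t2)
= -3.7*sin(54) - 2.3*sin(171)
= -3.3532


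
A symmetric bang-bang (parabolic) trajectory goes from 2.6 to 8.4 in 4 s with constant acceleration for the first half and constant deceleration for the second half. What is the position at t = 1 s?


Symmetric rest-to-rest: each phase covers (pf-p0)/2 in time T/2. 0.5*a*(T/2)^2 = (pf-p0)/2 => a = 4*(pf-p0)/T^2
a = 4*(8.4-2.6)/4^2 = 1.45
t = 1 is in the acceleration phase (t <= T/2).
p = p0 + 0.5*a*t^2 = 2.6 + 0.5*1.45*1^2
= 3.325


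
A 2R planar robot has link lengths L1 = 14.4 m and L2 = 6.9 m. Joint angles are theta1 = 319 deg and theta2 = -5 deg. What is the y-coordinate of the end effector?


Convert angles to radians: theta1 = 5.5676, theta2 = -0.0873
y = L1*sin(theta1) + L2*sin(theta1+theta2)
y = -9.4473 + -4.9634
y = -14.4107


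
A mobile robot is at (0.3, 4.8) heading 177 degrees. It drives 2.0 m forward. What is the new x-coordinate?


x_new = x0 + d*cos(theta)
= 0.3 + 2.0*cos(177)
= 0.3 + -1.9973
= -1.6973


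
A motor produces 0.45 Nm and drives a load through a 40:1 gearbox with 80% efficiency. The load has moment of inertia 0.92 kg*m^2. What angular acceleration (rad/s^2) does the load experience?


tau_out = tau_motor * N * eta
= 0.45 * 40 * 0.8 = 14.4 Nm
alpha = tau_out / I = 14.4 / 0.92
= 15.6522 rad/s^2


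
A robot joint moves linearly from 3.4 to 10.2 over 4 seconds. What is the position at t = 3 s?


s = t/T = 3/4 = 0.75
p(t) = p0 + (pf-p0)*s
= 3.4 + (10.2 - 3.4) * 0.75
= 8.5


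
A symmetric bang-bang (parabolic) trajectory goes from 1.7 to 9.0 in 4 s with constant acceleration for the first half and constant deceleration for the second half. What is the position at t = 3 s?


Symmetric rest-to-rest: each phase covers (pf-p0)/2 in time T/2. 0.5*a*(T/2)^2 = (pf-p0)/2 => a = 4*(pf-p0)/T^2
a = 4*(9.0-1.7)/4^2 = 1.825
t = 3 is in the deceleration phase (t > T/2).
p = pf - 0.5*a*(T-t)^2 = 9.0 - 0.5*1.825*1^2
= 8.0875


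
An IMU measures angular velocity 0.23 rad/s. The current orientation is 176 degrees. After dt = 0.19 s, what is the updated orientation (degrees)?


delta_theta = w * dt = 0.23 * 0.19 = 0.0437 rad
= 2.5038 deg
theta_new = 176 + 2.5038 = 178.5038 deg


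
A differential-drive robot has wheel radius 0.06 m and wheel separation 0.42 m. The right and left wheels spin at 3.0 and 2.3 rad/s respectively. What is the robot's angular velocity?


vR = r*wR = 0.06*3.0 = 0.18 m/s
vL = r*wL = 0.06*2.3 = 0.138 m/s
v = (vR+vL)/2 = 0.159 m/s
omega = (vR-vL)/L = 0.1 rad/s
angular velocity = 0.1 rad/s


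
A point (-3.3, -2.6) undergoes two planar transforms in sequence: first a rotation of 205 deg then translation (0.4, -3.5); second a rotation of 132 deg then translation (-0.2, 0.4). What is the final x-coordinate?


After transform 1:
x1 = cos(205)*-3.3 - sin(205)*-2.6 + 0.4 = 2.292
y1 = sin(205)*-3.3 + cos(205)*-2.6 + -3.5 = 0.251
After transform 2:
x2 = cos(132)*2.292 - sin(132)*0.251 + -0.2
= -1.9202


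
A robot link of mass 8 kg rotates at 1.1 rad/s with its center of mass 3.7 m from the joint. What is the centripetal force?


F = m * omega^2 * r
= 8 * 1.1^2 * 3.7
= 8 * 1.21 * 3.7
= 35.816 N


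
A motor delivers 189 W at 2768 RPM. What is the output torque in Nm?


omega = 2768 * 2*pi/60 = 289.8643 rad/s
tau = P / omega = 189 / 289.8643
= 0.652 Nm


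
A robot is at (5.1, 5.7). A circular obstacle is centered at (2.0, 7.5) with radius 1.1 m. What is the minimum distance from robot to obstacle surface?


center_dist = sqrt((5.1-2.0)^2 + (5.7-7.5)^2)
= sqrt(9.61 + 3.24)
= 3.5847
min_dist = center_dist - radius = 3.5847 - 1.1 = 2.4847 m


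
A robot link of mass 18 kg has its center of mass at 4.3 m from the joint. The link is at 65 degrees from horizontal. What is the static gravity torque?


tau = m*g*L*cos(angle)
= 18 * 9.81 * 4.3 * cos(65 deg)
= 18 * 9.81 * 4.3 * 0.4226
= 320.8915 Nm


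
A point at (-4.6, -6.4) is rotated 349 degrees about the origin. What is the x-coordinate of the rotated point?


x' = x*cos(theta) - y*sin(theta)
cos(349 deg) = 0.9816, sin(349 deg) = -0.1908
x' = -4.6 * 0.9816 - -6.4 * -0.1908
= -4.5155 - 1.2212
= -5.7367


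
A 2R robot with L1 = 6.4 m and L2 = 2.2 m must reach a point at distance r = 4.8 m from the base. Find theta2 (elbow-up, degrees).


cos(theta2) = (r^2 - L1^2 - L2^2) / (2*L1*L2)
cos(theta2) = (23.04 - 40.96 - 4.84) / 28.16
cos(theta2) = -0.808239
theta2 = 143.9242 degrees


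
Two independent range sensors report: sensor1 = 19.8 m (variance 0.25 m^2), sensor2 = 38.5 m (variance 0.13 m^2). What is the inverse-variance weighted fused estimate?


w1 = (1/var1) / (1/var1 + 1/var2)
   = 4.0 / (4.0 + 7.6923) = 0.3421
w2 = 1 - w1 = 0.6579
fused = w1*s1 + w2*s2 = 6.7737 + 25.3289
= 32.1026 m


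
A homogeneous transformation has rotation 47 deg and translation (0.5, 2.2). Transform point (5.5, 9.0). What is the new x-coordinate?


x' = cos(theta)*px - sin(theta)*py + tx
= 0.682*5.5 - 0.7314*9.0 + 0.5
= -2.3312


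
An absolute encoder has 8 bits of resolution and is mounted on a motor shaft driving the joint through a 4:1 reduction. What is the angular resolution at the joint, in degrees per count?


counts = 2^8 = 256
effective counts at joint = 256 * 4 = 1024
resolution = 360 / 1024
= 0.3516 deg/count


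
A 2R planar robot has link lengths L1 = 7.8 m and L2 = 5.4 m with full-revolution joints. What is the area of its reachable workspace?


r_max = L1 + L2 = 13.2 m
r_min = |L1 - L2| = 2.4 m
Area = pi*(r_max^2 - r_min^2)
= pi*(174.24 - 5.76)
= pi * 168.48
= 529.2955 m^2


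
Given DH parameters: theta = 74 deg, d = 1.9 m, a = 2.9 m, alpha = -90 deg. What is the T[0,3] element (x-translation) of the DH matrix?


T[0,3] = a * cos(theta)
= 2.9 * cos(74 deg)
= 2.9 * 0.2756
= 0.7993


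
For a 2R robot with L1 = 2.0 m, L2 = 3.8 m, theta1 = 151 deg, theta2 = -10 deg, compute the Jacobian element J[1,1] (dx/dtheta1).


J[1,1] = -L1*sin(t1) - L2*sin(t1+t2)
= -2.0*sin(151) - 3.8*sin(141)
= -3.361


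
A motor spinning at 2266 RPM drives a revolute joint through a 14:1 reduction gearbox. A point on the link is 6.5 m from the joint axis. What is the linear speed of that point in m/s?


omega_motor = 2266 * 2*pi/60 = 237.295 rad/s
omega_joint = omega_motor / 14 = 16.9496 rad/s
v = omega_joint * r = 16.9496 * 6.5
= 110.1727 m/s


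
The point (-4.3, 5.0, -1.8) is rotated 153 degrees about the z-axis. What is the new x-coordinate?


Rotation about z-axis: x' = x*cos(theta) - y*sin(theta)
= -4.3 * -0.891 - 5.0 * 0.454
= 1.5614


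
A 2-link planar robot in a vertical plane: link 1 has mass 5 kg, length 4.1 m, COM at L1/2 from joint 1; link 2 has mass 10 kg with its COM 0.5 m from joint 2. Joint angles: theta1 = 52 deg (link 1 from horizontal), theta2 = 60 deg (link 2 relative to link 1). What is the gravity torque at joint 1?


Horizontal distance from joint 1 to link-1 COM:
  x_c1 = (L1/2)*cos(t1) = 2.05 * 0.6157 = 1.2621 m
Horizontal distance from joint 1 to link-2 COM:
  x_c2 = L1*cos(t1) + Lc2*cos(t1+t2)
       = 4.1*0.6157 + 0.5*-0.3746 = 2.3369 m
tau1 = m1*g*x_c1 + m2*g*x_c2
     = 5*9.81*1.2621 + 10*9.81*2.3369
     = 61.9063 + 229.2507
     = 291.157 Nm


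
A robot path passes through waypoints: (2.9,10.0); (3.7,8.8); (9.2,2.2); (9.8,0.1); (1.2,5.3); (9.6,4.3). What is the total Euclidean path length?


Segment lengths:
  seg1 = sqrt((0.8)^2 + (-1.2)^2) = 1.4422
  seg2 = sqrt((5.5)^2 + (-6.6)^2) = 8.5913
  seg3 = sqrt((0.6)^2 + (-2.1)^2) = 2.184
  seg4 = sqrt((-8.6)^2 + (5.2)^2) = 10.0499
  seg5 = sqrt((8.4)^2 + (-1.0)^2) = 8.4593
Total = 30.7267


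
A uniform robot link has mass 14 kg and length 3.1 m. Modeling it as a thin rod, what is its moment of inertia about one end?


I = (1/3) * m * L^2
= (1/3) * 14 * 3.1^2
= 0.333333 * 14 * 9.61
= 44.8467 kg*m^2


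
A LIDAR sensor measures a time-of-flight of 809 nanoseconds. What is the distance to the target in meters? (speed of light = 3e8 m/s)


tof = 809 ns = 8.09e-07 s
dist = c * tof / 2
= 3e8 * 8.09e-07 / 2
= 121.35 m


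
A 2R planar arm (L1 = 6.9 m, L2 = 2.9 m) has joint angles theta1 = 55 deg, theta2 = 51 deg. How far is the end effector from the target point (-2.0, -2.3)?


End effector via forward kinematics:
x = L1*cos(t1) + L2*cos(t1+t2) = 3.1583
y = L1*sin(t1) + L2*sin(t1+t2) = 8.4398
Distance to target:
d = sqrt((-2.0 - 3.1583)^2 + (-2.3 - 8.4398)^2)
= sqrt(26.6084 + 115.3435)
= 11.9144 m


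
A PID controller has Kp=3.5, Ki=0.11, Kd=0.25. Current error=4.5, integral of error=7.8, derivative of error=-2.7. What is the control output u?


u = Kp*e + Ki*int(e) + Kd*de/dt
= 3.5*4.5 + 0.11*7.8 + 0.25*(-2.7)
= 15.75 + 0.858 + -0.675
= 15.933


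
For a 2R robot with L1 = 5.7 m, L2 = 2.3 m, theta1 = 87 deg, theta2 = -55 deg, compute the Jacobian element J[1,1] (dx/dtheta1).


J[1,1] = -L1*sin(t1) - L2*sin(t1+t2)
= -5.7*sin(87) - 2.3*sin(32)
= -6.911


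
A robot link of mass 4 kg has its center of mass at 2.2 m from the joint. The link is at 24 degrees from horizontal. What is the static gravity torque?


tau = m*g*L*cos(angle)
= 4 * 9.81 * 2.2 * cos(24 deg)
= 4 * 9.81 * 2.2 * 0.9135
= 78.8646 Nm


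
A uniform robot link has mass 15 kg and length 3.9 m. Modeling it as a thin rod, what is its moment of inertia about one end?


I = (1/3) * m * L^2
= (1/3) * 15 * 3.9^2
= 0.333333 * 15 * 15.21
= 76.05 kg*m^2


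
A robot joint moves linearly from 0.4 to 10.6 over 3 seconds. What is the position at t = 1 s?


s = t/T = 1/3 = 0.3333
p(t) = p0 + (pf-p0)*s
= 0.4 + (10.6 - 0.4) * 0.3333
= 3.8


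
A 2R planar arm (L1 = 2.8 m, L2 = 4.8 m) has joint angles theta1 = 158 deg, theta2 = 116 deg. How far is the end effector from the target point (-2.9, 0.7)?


End effector via forward kinematics:
x = L1*cos(t1) + L2*cos(t1+t2) = -2.2613
y = L1*sin(t1) + L2*sin(t1+t2) = -3.7394
Distance to target:
d = sqrt((-2.9 - -2.2613)^2 + (0.7 - -3.7394)^2)
= sqrt(0.408 + 19.7084)
= 4.4851 m


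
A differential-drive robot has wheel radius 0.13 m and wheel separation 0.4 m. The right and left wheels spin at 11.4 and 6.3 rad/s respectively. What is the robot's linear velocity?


vR = r*wR = 0.13*11.4 = 1.482 m/s
vL = r*wL = 0.13*6.3 = 0.819 m/s
v = (vR+vL)/2 = 1.1505 m/s
omega = (vR-vL)/L = 1.6575 rad/s
linear velocity = 1.1505 m/s


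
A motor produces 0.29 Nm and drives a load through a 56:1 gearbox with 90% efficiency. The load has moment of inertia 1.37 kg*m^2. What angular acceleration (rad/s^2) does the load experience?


tau_out = tau_motor * N * eta
= 0.29 * 56 * 0.9 = 14.616 Nm
alpha = tau_out / I = 14.616 / 1.37
= 10.6686 rad/s^2


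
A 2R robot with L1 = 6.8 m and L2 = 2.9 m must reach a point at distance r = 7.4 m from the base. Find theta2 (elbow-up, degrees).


cos(theta2) = (r^2 - L1^2 - L2^2) / (2*L1*L2)
cos(theta2) = (54.76 - 46.24 - 8.41) / 39.44
cos(theta2) = 0.002789
theta2 = 89.8402 degrees


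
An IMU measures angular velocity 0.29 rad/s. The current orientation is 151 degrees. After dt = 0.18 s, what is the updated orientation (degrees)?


delta_theta = w * dt = 0.29 * 0.18 = 0.0522 rad
= 2.9908 deg
theta_new = 151 + 2.9908 = 153.9908 deg


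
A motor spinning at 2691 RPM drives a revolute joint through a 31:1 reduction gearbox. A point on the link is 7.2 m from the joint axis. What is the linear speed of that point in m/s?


omega_motor = 2691 * 2*pi/60 = 281.8009 rad/s
omega_joint = omega_motor / 31 = 9.0904 rad/s
v = omega_joint * r = 9.0904 * 7.2
= 65.4505 m/s


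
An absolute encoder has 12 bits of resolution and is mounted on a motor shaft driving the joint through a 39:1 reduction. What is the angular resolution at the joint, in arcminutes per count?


counts = 2^12 = 4096
effective counts at joint = 4096 * 39 = 159744
resolution = 360*60 / 159744
= 0.1352 arcmin/count


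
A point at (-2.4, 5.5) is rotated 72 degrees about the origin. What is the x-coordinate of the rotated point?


x' = x*cos(theta) - y*sin(theta)
cos(72 deg) = 0.309, sin(72 deg) = 0.9511
x' = -2.4 * 0.309 - 5.5 * 0.9511
= -0.7416 - 5.2308
= -5.9725


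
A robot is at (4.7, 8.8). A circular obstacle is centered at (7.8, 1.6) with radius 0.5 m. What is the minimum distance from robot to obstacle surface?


center_dist = sqrt((4.7-7.8)^2 + (8.8-1.6)^2)
= sqrt(9.61 + 51.84)
= 7.839
min_dist = center_dist - radius = 7.839 - 0.5 = 7.339 m


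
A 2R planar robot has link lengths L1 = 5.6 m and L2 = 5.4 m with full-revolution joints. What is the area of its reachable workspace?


r_max = L1 + L2 = 11.0 m
r_min = |L1 - L2| = 0.2 m
Area = pi*(r_max^2 - r_min^2)
= pi*(121.0 - 0.04)
= pi * 120.96
= 380.007 m^2


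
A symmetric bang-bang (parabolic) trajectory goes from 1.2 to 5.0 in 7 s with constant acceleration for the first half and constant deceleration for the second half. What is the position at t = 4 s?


Symmetric rest-to-rest: each phase covers (pf-p0)/2 in time T/2. 0.5*a*(T/2)^2 = (pf-p0)/2 => a = 4*(pf-p0)/T^2
a = 4*(5.0-1.2)/7^2 = 0.3102
t = 4 is in the deceleration phase (t > T/2).
p = pf - 0.5*a*(T-t)^2 = 5.0 - 0.5*0.3102*3^2
= 3.6041


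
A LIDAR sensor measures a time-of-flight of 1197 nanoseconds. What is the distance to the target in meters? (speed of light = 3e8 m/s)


tof = 1197 ns = 1.197e-06 s
dist = c * tof / 2
= 3e8 * 1.197e-06 / 2
= 179.55 m


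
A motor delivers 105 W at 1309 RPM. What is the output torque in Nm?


omega = 1309 * 2*pi/60 = 137.0782 rad/s
tau = P / omega = 105 / 137.0782
= 0.766 Nm


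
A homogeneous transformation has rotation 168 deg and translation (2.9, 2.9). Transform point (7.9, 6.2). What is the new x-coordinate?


x' = cos(theta)*px - sin(theta)*py + tx
= -0.9781*7.9 - 0.2079*6.2 + 2.9
= -6.1164


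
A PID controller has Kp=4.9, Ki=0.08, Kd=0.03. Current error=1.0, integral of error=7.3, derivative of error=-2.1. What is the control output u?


u = Kp*e + Ki*int(e) + Kd*de/dt
= 4.9*1.0 + 0.08*7.3 + 0.03*(-2.1)
= 4.9 + 0.584 + -0.063
= 5.421


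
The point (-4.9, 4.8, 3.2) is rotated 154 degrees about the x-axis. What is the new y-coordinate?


Rotation about x-axis: y' = y*cos(theta) - z*sin(theta)
= 4.8 * -0.8988 - 3.2 * 0.4384
= -5.717


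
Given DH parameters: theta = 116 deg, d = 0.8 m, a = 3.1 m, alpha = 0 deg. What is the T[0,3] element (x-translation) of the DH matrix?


T[0,3] = a * cos(theta)
= 3.1 * cos(116 deg)
= 3.1 * -0.4384
= -1.359


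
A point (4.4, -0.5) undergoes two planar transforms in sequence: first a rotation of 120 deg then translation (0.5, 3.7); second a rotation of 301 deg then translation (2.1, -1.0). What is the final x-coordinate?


After transform 1:
x1 = cos(120)*4.4 - sin(120)*-0.5 + 0.5 = -1.267
y1 = sin(120)*4.4 + cos(120)*-0.5 + 3.7 = 7.7605
After transform 2:
x2 = cos(301)*-1.267 - sin(301)*7.7605 + 2.1
= 8.0995


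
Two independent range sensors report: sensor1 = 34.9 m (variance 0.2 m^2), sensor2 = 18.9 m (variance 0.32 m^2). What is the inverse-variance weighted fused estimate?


w1 = (1/var1) / (1/var1 + 1/var2)
   = 5.0 / (5.0 + 3.125) = 0.6154
w2 = 1 - w1 = 0.3846
fused = w1*s1 + w2*s2 = 21.4769 + 7.2692
= 28.7462 m


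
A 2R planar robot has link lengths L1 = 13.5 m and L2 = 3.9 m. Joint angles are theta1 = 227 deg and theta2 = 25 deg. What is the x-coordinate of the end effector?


Convert angles to radians: theta1 = 3.9619, theta2 = 0.4363
x = L1*cos(theta1) + L2*cos(theta1+theta2)
x = -9.207 + -1.2052
x = -10.4121


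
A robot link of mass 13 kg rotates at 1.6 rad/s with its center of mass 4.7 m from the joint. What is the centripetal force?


F = m * omega^2 * r
= 13 * 1.6^2 * 4.7
= 13 * 2.56 * 4.7
= 156.416 N


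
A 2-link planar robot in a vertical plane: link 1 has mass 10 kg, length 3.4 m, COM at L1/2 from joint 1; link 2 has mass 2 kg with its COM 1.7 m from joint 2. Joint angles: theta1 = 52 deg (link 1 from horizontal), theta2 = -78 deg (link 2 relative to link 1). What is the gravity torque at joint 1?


Horizontal distance from joint 1 to link-1 COM:
  x_c1 = (L1/2)*cos(t1) = 1.7 * 0.6157 = 1.0466 m
Horizontal distance from joint 1 to link-2 COM:
  x_c2 = L1*cos(t1) + Lc2*cos(t1+t2)
       = 3.4*0.6157 + 1.7*0.8988 = 3.6212 m
tau1 = m1*g*x_c1 + m2*g*x_c2
     = 10*9.81*1.0466 + 2*9.81*3.6212
     = 102.6739 + 71.0479
     = 173.7218 Nm


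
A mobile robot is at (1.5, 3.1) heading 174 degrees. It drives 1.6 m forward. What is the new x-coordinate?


x_new = x0 + d*cos(theta)
= 1.5 + 1.6*cos(174)
= 1.5 + -1.5912
= -0.0912


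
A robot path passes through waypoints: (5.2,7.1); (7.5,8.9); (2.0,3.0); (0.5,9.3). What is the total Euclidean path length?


Segment lengths:
  seg1 = sqrt((2.3)^2 + (1.8)^2) = 2.9206
  seg2 = sqrt((-5.5)^2 + (-5.9)^2) = 8.066
  seg3 = sqrt((-1.5)^2 + (6.3)^2) = 6.4761
Total = 17.4627


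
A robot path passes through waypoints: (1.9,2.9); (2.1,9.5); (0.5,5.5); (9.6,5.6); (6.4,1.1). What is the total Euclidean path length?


Segment lengths:
  seg1 = sqrt((0.2)^2 + (6.6)^2) = 6.603
  seg2 = sqrt((-1.6)^2 + (-4.0)^2) = 4.3081
  seg3 = sqrt((9.1)^2 + (0.1)^2) = 9.1005
  seg4 = sqrt((-3.2)^2 + (-4.5)^2) = 5.5218
Total = 25.5335


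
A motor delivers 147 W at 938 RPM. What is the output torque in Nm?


omega = 938 * 2*pi/60 = 98.2271 rad/s
tau = P / omega = 147 / 98.2271
= 1.4965 Nm


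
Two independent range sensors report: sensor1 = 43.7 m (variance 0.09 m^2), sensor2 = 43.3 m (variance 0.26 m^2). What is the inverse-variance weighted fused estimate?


w1 = (1/var1) / (1/var1 + 1/var2)
   = 11.1111 / (11.1111 + 3.8462) = 0.7429
w2 = 1 - w1 = 0.2571
fused = w1*s1 + w2*s2 = 32.4629 + 11.1343
= 43.5971 m


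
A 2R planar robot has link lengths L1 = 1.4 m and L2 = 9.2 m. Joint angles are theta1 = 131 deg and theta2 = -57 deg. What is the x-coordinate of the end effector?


Convert angles to radians: theta1 = 2.2864, theta2 = -0.9948
x = L1*cos(theta1) + L2*cos(theta1+theta2)
x = -0.9185 + 2.5359
x = 1.6174


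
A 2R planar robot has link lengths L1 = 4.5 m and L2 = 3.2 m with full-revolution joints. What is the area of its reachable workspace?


r_max = L1 + L2 = 7.7 m
r_min = |L1 - L2| = 1.3 m
Area = pi*(r_max^2 - r_min^2)
= pi*(59.29 - 1.69)
= pi * 57.6
= 180.9557 m^2


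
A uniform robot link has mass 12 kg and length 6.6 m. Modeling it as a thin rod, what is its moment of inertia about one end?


I = (1/3) * m * L^2
= (1/3) * 12 * 6.6^2
= 0.333333 * 12 * 43.56
= 174.24 kg*m^2


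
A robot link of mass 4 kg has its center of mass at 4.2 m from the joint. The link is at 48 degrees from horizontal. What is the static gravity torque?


tau = m*g*L*cos(angle)
= 4 * 9.81 * 4.2 * cos(48 deg)
= 4 * 9.81 * 4.2 * 0.6691
= 110.2781 Nm


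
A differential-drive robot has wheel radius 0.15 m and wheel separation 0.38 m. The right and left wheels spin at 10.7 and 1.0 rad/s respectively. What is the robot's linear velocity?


vR = r*wR = 0.15*10.7 = 1.605 m/s
vL = r*wL = 0.15*1.0 = 0.15 m/s
v = (vR+vL)/2 = 0.8775 m/s
omega = (vR-vL)/L = 3.8289 rad/s
linear velocity = 0.8775 m/s


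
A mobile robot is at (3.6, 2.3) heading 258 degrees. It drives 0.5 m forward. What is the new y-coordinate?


y_new = y0 + d*sin(theta)
= 2.3 + 0.5*sin(258)
= 2.3 + -0.4891
= 1.8109


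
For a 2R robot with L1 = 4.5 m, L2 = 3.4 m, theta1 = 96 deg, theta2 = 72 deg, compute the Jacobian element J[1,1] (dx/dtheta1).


J[1,1] = -L1*sin(t1) - L2*sin(t1+t2)
= -4.5*sin(96) - 3.4*sin(168)
= -5.1822


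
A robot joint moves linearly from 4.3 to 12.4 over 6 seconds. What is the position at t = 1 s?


s = t/T = 1/6 = 0.1667
p(t) = p0 + (pf-p0)*s
= 4.3 + (12.4 - 4.3) * 0.1667
= 5.65


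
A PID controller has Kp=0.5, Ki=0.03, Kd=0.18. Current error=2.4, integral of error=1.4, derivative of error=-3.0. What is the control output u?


u = Kp*e + Ki*int(e) + Kd*de/dt
= 0.5*2.4 + 0.03*1.4 + 0.18*(-3.0)
= 1.2 + 0.042 + -0.54
= 0.702


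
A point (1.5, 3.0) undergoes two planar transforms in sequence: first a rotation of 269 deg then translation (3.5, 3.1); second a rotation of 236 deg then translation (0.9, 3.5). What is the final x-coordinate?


After transform 1:
x1 = cos(269)*1.5 - sin(269)*3.0 + 3.5 = 6.4734
y1 = sin(269)*1.5 + cos(269)*3.0 + 3.1 = 1.5479
After transform 2:
x2 = cos(236)*6.4734 - sin(236)*1.5479 + 0.9
= -1.4366


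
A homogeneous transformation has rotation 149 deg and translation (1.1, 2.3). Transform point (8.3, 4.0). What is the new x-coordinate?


x' = cos(theta)*px - sin(theta)*py + tx
= -0.8572*8.3 - 0.515*4.0 + 1.1
= -8.0746


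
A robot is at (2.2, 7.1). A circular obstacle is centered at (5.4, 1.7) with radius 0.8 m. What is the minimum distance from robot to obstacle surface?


center_dist = sqrt((2.2-5.4)^2 + (7.1-1.7)^2)
= sqrt(10.24 + 29.16)
= 6.2769
min_dist = center_dist - radius = 6.2769 - 0.8 = 5.4769 m


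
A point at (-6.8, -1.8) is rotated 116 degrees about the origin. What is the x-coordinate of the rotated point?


x' = x*cos(theta) - y*sin(theta)
cos(116 deg) = -0.4384, sin(116 deg) = 0.8988
x' = -6.8 * -0.4384 - -1.8 * 0.8988
= 2.9809 - -1.6178
= 4.5988


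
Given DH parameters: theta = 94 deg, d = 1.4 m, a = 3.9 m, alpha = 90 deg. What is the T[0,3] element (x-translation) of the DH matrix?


T[0,3] = a * cos(theta)
= 3.9 * cos(94 deg)
= 3.9 * -0.0698
= -0.2721


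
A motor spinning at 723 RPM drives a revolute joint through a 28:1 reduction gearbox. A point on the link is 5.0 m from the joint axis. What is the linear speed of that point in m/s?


omega_motor = 723 * 2*pi/60 = 75.7124 rad/s
omega_joint = omega_motor / 28 = 2.704 rad/s
v = omega_joint * r = 2.704 * 5.0
= 13.5201 m/s


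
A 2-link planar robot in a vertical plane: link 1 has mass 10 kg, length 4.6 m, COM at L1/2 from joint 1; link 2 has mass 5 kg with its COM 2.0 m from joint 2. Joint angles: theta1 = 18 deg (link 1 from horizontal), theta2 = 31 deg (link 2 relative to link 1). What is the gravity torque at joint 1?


Horizontal distance from joint 1 to link-1 COM:
  x_c1 = (L1/2)*cos(t1) = 2.3 * 0.9511 = 2.1874 m
Horizontal distance from joint 1 to link-2 COM:
  x_c2 = L1*cos(t1) + Lc2*cos(t1+t2)
       = 4.6*0.9511 + 2.0*0.6561 = 5.687 m
tau1 = m1*g*x_c1 + m2*g*x_c2
     = 10*9.81*2.1874 + 5*9.81*5.687
     = 214.5869 + 278.9463
     = 493.5332 Nm


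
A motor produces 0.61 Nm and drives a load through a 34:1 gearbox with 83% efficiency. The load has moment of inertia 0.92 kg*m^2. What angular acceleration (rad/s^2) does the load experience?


tau_out = tau_motor * N * eta
= 0.61 * 34 * 0.83 = 17.2142 Nm
alpha = tau_out / I = 17.2142 / 0.92
= 18.7111 rad/s^2


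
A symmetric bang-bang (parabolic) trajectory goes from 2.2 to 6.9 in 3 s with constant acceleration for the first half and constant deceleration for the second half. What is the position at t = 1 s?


Symmetric rest-to-rest: each phase covers (pf-p0)/2 in time T/2. 0.5*a*(T/2)^2 = (pf-p0)/2 => a = 4*(pf-p0)/T^2
a = 4*(6.9-2.2)/3^2 = 2.0889
t = 1 is in the acceleration phase (t <= T/2).
p = p0 + 0.5*a*t^2 = 2.2 + 0.5*2.0889*1^2
= 3.2444


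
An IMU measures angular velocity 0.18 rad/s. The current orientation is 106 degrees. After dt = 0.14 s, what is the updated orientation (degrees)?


delta_theta = w * dt = 0.18 * 0.14 = 0.0252 rad
= 1.4439 deg
theta_new = 106 + 1.4439 = 107.4439 deg


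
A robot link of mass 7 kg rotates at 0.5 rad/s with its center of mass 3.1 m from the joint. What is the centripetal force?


F = m * omega^2 * r
= 7 * 0.5^2 * 3.1
= 7 * 0.25 * 3.1
= 5.425 N


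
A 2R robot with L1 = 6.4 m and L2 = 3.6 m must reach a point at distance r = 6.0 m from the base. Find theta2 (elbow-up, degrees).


cos(theta2) = (r^2 - L1^2 - L2^2) / (2*L1*L2)
cos(theta2) = (36.0 - 40.96 - 12.96) / 46.08
cos(theta2) = -0.388889
theta2 = 112.8854 degrees


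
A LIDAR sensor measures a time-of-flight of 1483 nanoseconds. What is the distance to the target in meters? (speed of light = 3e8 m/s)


tof = 1483 ns = 1.483e-06 s
dist = c * tof / 2
= 3e8 * 1.483e-06 / 2
= 222.45 m


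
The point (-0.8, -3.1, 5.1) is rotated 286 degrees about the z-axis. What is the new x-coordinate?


Rotation about z-axis: x' = x*cos(theta) - y*sin(theta)
= -0.8 * 0.2756 - -3.1 * -0.9613
= -3.2004


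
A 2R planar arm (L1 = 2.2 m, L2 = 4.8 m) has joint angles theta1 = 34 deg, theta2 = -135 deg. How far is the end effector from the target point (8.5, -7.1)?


End effector via forward kinematics:
x = L1*cos(t1) + L2*cos(t1+t2) = 0.908
y = L1*sin(t1) + L2*sin(t1+t2) = -3.4816
Distance to target:
d = sqrt((8.5 - 0.908)^2 + (-7.1 - -3.4816)^2)
= sqrt(57.6385 + 13.0929)
= 8.4102 m


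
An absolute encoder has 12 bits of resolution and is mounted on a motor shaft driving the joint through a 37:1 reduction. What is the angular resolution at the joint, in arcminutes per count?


counts = 2^12 = 4096
effective counts at joint = 4096 * 37 = 151552
resolution = 360*60 / 151552
= 0.1425 arcmin/count


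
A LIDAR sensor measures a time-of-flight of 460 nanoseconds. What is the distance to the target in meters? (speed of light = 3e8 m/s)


tof = 460 ns = 4.6e-07 s
dist = c * tof / 2
= 3e8 * 4.6e-07 / 2
= 69.0 m


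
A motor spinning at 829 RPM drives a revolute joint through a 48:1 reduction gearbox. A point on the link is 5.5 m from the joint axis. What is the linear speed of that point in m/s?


omega_motor = 829 * 2*pi/60 = 86.8127 rad/s
omega_joint = omega_motor / 48 = 1.8086 rad/s
v = omega_joint * r = 1.8086 * 5.5
= 9.9473 m/s


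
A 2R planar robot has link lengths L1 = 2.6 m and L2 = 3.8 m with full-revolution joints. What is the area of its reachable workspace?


r_max = L1 + L2 = 6.4 m
r_min = |L1 - L2| = 1.2 m
Area = pi*(r_max^2 - r_min^2)
= pi*(40.96 - 1.44)
= pi * 39.52
= 124.1557 m^2


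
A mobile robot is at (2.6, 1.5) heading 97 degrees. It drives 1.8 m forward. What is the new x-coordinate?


x_new = x0 + d*cos(theta)
= 2.6 + 1.8*cos(97)
= 2.6 + -0.2194
= 2.3806


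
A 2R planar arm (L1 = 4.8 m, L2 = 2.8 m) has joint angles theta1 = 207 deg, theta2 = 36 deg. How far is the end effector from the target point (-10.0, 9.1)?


End effector via forward kinematics:
x = L1*cos(t1) + L2*cos(t1+t2) = -5.548
y = L1*sin(t1) + L2*sin(t1+t2) = -4.674
Distance to target:
d = sqrt((-10.0 - -5.548)^2 + (9.1 - -4.674)^2)
= sqrt(19.8203 + 189.7223)
= 14.4756 m


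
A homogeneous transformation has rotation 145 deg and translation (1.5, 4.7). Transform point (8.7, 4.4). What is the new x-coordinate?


x' = cos(theta)*px - sin(theta)*py + tx
= -0.8192*8.7 - 0.5736*4.4 + 1.5
= -8.1504


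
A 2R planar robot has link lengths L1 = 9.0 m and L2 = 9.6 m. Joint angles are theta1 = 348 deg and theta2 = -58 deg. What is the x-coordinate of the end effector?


Convert angles to radians: theta1 = 6.0737, theta2 = -1.0123
x = L1*cos(theta1) + L2*cos(theta1+theta2)
x = 8.8033 + 3.2834
x = 12.0867


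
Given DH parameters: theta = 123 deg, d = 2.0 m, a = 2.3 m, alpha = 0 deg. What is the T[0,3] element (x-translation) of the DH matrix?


T[0,3] = a * cos(theta)
= 2.3 * cos(123 deg)
= 2.3 * -0.5446
= -1.2527


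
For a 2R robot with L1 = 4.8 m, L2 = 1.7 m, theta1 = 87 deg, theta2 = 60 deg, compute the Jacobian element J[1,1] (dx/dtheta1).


J[1,1] = -L1*sin(t1) - L2*sin(t1+t2)
= -4.8*sin(87) - 1.7*sin(147)
= -5.7193


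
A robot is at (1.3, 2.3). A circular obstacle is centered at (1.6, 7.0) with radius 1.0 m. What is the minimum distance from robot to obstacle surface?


center_dist = sqrt((1.3-1.6)^2 + (2.3-7.0)^2)
= sqrt(0.09 + 22.09)
= 4.7096
min_dist = center_dist - radius = 4.7096 - 1.0 = 3.7096 m


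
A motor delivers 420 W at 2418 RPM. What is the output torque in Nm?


omega = 2418 * 2*pi/60 = 253.2124 rad/s
tau = P / omega = 420 / 253.2124
= 1.6587 Nm


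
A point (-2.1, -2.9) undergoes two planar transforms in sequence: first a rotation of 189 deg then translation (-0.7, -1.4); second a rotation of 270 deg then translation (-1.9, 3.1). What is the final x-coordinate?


After transform 1:
x1 = cos(189)*-2.1 - sin(189)*-2.9 + -0.7 = 0.9205
y1 = sin(189)*-2.1 + cos(189)*-2.9 + -1.4 = 1.7928
After transform 2:
x2 = cos(270)*0.9205 - sin(270)*1.7928 + -1.9
= -0.1072


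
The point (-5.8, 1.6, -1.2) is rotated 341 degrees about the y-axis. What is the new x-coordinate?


Rotation about y-axis: x' = x*cos(theta) + z*sin(theta)
= -5.8 * 0.9455 + -1.2 * -0.3256
= -5.0933


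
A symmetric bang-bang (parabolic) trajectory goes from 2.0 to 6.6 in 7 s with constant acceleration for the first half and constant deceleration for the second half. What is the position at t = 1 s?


Symmetric rest-to-rest: each phase covers (pf-p0)/2 in time T/2. 0.5*a*(T/2)^2 = (pf-p0)/2 => a = 4*(pf-p0)/T^2
a = 4*(6.6-2.0)/7^2 = 0.3755
t = 1 is in the acceleration phase (t <= T/2).
p = p0 + 0.5*a*t^2 = 2.0 + 0.5*0.3755*1^2
= 2.1878


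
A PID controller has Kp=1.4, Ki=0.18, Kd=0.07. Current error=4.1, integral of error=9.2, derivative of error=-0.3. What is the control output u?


u = Kp*e + Ki*int(e) + Kd*de/dt
= 1.4*4.1 + 0.18*9.2 + 0.07*(-0.3)
= 5.74 + 1.656 + -0.021
= 7.375


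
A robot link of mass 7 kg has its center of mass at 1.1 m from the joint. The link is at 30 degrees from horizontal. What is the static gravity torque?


tau = m*g*L*cos(angle)
= 7 * 9.81 * 1.1 * cos(30 deg)
= 7 * 9.81 * 1.1 * 0.866
= 65.417 Nm


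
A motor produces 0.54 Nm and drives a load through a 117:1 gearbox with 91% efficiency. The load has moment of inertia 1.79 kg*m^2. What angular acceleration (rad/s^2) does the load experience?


tau_out = tau_motor * N * eta
= 0.54 * 117 * 0.91 = 57.4938 Nm
alpha = tau_out / I = 57.4938 / 1.79
= 32.1194 rad/s^2


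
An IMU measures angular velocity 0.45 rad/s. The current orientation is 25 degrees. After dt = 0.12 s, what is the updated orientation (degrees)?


delta_theta = w * dt = 0.45 * 0.12 = 0.054 rad
= 3.094 deg
theta_new = 25 + 3.094 = 28.094 deg


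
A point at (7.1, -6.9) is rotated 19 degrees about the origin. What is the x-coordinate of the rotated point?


x' = x*cos(theta) - y*sin(theta)
cos(19 deg) = 0.9455, sin(19 deg) = 0.3256
x' = 7.1 * 0.9455 - -6.9 * 0.3256
= 6.7132 - -2.2464
= 8.9596


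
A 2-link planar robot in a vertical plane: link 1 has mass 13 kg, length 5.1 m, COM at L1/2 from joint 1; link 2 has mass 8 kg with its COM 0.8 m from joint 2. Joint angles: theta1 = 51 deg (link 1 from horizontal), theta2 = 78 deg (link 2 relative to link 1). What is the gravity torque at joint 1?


Horizontal distance from joint 1 to link-1 COM:
  x_c1 = (L1/2)*cos(t1) = 2.55 * 0.6293 = 1.6048 m
Horizontal distance from joint 1 to link-2 COM:
  x_c2 = L1*cos(t1) + Lc2*cos(t1+t2)
       = 5.1*0.6293 + 0.8*-0.6293 = 2.7061 m
tau1 = m1*g*x_c1 + m2*g*x_c2
     = 13*9.81*1.6048 + 8*9.81*2.7061
     = 204.6559 + 212.373
     = 417.0289 Nm


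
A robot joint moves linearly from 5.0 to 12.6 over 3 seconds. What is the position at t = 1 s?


s = t/T = 1/3 = 0.3333
p(t) = p0 + (pf-p0)*s
= 5.0 + (12.6 - 5.0) * 0.3333
= 7.5333


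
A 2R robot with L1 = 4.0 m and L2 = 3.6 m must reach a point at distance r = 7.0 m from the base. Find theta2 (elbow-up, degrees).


cos(theta2) = (r^2 - L1^2 - L2^2) / (2*L1*L2)
cos(theta2) = (49.0 - 16.0 - 12.96) / 28.8
cos(theta2) = 0.695833
theta2 = 45.9063 degrees


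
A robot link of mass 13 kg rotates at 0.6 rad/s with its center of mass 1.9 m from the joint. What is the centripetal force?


F = m * omega^2 * r
= 13 * 0.6^2 * 1.9
= 13 * 0.36 * 1.9
= 8.892 N


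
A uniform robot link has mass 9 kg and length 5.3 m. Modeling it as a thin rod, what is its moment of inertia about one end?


I = (1/3) * m * L^2
= (1/3) * 9 * 5.3^2
= 0.333333 * 9 * 28.09
= 84.27 kg*m^2


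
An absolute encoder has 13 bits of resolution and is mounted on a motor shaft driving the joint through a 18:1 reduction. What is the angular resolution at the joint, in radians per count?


counts = 2^13 = 8192
effective counts at joint = 8192 * 18 = 147456
resolution = 2*pi / 147456
= 4.2611e-05 rad/count


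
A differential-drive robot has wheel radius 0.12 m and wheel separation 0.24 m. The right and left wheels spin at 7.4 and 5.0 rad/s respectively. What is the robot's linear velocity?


vR = r*wR = 0.12*7.4 = 0.888 m/s
vL = r*wL = 0.12*5.0 = 0.6 m/s
v = (vR+vL)/2 = 0.744 m/s
omega = (vR-vL)/L = 1.2 rad/s
linear velocity = 0.744 m/s
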